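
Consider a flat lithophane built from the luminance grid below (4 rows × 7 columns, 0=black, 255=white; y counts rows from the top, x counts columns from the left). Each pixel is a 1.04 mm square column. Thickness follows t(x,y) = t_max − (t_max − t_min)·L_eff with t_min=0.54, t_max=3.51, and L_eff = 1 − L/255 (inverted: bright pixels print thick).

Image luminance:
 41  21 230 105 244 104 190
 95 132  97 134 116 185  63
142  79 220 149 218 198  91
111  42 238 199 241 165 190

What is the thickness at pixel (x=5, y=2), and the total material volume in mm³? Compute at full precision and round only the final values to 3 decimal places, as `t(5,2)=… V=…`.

span = t_max - t_min = 3.51 - 0.54 = 2.970
L(5,2) = 198, L_eff = 1 - 198/255 = 0.223529 (inverted)
t(5,2) = 3.51 - 2.970·0.223529 = 2.846
Σt over all 4·7 pixels = 26424/425 ≈ 62.1741176
V = pitch²·Σt = 1.04²·26424/425 = 67.248

t(5,2)=2.846 V=67.248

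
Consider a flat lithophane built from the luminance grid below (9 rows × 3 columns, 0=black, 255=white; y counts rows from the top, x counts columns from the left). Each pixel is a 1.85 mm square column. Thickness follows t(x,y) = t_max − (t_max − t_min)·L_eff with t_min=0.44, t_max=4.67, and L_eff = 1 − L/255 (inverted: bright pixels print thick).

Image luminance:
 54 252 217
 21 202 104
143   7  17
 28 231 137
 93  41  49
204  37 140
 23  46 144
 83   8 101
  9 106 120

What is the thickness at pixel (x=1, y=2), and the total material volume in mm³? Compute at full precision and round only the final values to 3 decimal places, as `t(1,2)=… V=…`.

t(1,2)=0.556 V=189.235

span = t_max - t_min = 4.67 - 0.44 = 4.230
L(1,2) = 7, L_eff = 1 - 7/255 = 0.972549 (inverted)
t(1,2) = 4.67 - 4.230·0.972549 = 0.556
Σt over all 9·3 pixels = 469977/8500 ≈ 55.2914118
V = pitch²·Σt = 1.85²·469977/8500 = 189.235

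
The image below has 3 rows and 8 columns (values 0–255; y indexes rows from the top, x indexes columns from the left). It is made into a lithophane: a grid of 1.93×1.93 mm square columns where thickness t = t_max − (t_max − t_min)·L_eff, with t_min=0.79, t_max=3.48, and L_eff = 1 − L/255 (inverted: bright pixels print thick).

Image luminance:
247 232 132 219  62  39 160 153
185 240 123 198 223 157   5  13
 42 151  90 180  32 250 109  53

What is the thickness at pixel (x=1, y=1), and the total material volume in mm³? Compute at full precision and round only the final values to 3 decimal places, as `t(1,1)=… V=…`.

span = t_max - t_min = 3.48 - 0.79 = 2.690
L(1,1) = 240, L_eff = 1 - 240/255 = 0.058824 (inverted)
t(1,1) = 3.48 - 2.690·0.058824 = 3.322
Σt over all 3·8 pixels = 273967/5100 ≈ 53.7190196
V = pitch²·Σt = 1.93²·273967/5100 = 200.098

t(1,1)=3.322 V=200.098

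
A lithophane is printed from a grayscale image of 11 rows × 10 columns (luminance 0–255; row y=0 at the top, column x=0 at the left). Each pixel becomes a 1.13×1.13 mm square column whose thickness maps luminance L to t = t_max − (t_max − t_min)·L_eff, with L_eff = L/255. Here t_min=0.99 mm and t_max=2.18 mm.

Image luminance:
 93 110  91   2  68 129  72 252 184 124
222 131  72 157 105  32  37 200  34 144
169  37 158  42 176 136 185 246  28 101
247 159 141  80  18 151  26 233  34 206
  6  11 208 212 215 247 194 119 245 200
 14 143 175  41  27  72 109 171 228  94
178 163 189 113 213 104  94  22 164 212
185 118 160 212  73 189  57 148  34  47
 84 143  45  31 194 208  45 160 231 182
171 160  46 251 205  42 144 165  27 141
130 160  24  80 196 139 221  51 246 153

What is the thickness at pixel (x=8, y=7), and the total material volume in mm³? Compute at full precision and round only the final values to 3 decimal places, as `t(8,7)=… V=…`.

span = t_max - t_min = 2.18 - 0.99 = 1.190
L(8,7) = 34, L_eff = 34/255 = 0.133333
t(8,7) = 2.18 - 1.190·0.133333 = 2.021
Σt over all 11·10 pixels = 173.006
V = pitch²·Σt = 1.13²·173.006 = 220.911

t(8,7)=2.021 V=220.911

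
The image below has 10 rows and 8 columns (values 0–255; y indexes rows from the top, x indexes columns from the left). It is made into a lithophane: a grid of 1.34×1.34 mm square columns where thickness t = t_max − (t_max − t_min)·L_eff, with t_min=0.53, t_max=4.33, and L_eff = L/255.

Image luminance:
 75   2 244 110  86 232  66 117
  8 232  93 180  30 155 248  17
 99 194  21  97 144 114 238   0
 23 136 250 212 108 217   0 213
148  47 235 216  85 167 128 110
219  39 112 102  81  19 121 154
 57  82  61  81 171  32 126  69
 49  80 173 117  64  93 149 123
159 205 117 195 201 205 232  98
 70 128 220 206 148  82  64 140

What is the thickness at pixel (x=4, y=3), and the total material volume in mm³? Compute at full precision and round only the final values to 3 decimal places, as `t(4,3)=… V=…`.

span = t_max - t_min = 4.33 - 0.53 = 3.800
L(4,3) = 108, L_eff = 108/255 = 0.423529
t(4,3) = 4.33 - 3.800·0.423529 = 2.721
Σt over all 10·8 pixels = 252781/1275 ≈ 198.2596078
V = pitch²·Σt = 1.34²·252781/1275 = 355.995

t(4,3)=2.721 V=355.995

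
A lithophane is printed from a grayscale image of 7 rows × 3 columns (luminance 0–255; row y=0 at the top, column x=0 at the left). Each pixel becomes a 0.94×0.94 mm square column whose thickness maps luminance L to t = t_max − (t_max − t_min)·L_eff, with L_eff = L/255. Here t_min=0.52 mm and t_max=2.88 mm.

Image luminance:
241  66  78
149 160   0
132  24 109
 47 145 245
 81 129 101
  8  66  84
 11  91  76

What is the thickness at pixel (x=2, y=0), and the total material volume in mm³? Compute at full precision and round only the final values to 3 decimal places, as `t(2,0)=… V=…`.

span = t_max - t_min = 2.88 - 0.52 = 2.360
L(2,0) = 78, L_eff = 78/255 = 0.305882
t(2,0) = 2.88 - 2.360·0.305882 = 2.158
Σt over all 7·3 pixels = 88341/2125 ≈ 41.5722353
V = pitch²·Σt = 0.94²·88341/2125 = 36.733

t(2,0)=2.158 V=36.733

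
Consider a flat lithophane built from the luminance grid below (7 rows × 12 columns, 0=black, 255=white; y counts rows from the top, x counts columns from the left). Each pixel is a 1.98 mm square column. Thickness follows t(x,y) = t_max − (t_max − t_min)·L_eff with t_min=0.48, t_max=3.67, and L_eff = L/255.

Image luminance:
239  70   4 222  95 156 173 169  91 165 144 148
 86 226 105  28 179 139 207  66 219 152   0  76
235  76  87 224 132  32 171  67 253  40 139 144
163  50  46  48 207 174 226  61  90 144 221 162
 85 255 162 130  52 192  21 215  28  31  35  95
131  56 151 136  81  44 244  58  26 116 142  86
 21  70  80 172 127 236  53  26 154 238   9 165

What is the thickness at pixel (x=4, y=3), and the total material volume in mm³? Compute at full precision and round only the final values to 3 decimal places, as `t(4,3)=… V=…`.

t(4,3)=1.080 V=704.709

span = t_max - t_min = 3.67 - 0.48 = 3.190
L(4,3) = 207, L_eff = 207/255 = 0.811765
t(4,3) = 3.67 - 3.190·0.811765 = 1.080
Σt over all 7·12 pixels = 2291867/12750 ≈ 179.7542745
V = pitch²·Σt = 1.98²·2291867/12750 = 704.709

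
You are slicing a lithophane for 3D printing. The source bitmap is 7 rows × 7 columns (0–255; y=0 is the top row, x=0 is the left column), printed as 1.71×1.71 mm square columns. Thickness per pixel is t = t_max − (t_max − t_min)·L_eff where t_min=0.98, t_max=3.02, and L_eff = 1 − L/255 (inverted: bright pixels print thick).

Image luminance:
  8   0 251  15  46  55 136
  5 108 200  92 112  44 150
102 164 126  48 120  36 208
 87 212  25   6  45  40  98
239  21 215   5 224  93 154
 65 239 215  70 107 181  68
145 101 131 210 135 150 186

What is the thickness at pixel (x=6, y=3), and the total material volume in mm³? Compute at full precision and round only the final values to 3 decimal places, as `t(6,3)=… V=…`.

t(6,3)=1.764 V=268.912

span = t_max - t_min = 3.02 - 0.98 = 2.040
L(6,3) = 98, L_eff = 1 - 98/255 = 0.615686 (inverted)
t(6,3) = 3.02 - 2.040·0.615686 = 1.764
Σt over all 7·7 pixels = 91.964
V = pitch²·Σt = 1.71²·91.964 = 268.912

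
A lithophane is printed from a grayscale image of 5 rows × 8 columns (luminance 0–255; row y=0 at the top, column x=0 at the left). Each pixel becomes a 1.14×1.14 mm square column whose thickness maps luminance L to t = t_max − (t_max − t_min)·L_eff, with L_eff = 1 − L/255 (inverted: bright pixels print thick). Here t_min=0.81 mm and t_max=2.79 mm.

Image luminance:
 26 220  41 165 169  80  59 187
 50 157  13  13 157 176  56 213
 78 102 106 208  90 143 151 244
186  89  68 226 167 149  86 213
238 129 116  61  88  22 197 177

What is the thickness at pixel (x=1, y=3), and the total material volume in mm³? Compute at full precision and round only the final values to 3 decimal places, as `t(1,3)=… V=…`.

span = t_max - t_min = 2.79 - 0.81 = 1.980
L(1,3) = 89, L_eff = 1 - 89/255 = 0.650980 (inverted)
t(1,3) = 2.79 - 1.980·0.650980 = 1.501
Σt over all 5·8 pixels = 153264/2125 ≈ 72.1242353
V = pitch²·Σt = 1.14²·153264/2125 = 93.733

t(1,3)=1.501 V=93.733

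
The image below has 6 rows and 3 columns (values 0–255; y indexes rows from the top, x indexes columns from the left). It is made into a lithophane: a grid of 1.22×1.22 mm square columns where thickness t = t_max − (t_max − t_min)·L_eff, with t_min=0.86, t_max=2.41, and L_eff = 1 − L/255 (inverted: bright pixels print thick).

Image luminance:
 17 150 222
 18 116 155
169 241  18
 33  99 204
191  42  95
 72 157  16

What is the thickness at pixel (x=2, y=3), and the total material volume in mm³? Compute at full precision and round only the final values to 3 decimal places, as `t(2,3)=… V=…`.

t(2,3)=2.100 V=41.270

span = t_max - t_min = 2.41 - 0.86 = 1.550
L(2,3) = 204, L_eff = 1 - 204/255 = 0.200000 (inverted)
t(2,3) = 2.41 - 1.550·0.200000 = 2.100
Σt over all 6·3 pixels = 141413/5100 ≈ 27.7280392
V = pitch²·Σt = 1.22²·141413/5100 = 41.270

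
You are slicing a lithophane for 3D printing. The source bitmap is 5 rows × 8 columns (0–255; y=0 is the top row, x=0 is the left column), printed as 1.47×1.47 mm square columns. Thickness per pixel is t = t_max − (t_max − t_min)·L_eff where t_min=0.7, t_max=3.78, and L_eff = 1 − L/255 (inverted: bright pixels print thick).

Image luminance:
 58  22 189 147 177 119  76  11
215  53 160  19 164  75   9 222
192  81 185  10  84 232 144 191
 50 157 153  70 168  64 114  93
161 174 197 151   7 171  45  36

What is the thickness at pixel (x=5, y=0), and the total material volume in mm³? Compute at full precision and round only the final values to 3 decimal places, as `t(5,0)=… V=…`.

span = t_max - t_min = 3.78 - 0.7 = 3.080
L(5,0) = 119, L_eff = 1 - 119/255 = 0.533333 (inverted)
t(5,0) = 3.78 - 3.080·0.533333 = 2.137
Σt over all 5·8 pixels = 536242/6375 ≈ 84.1163922
V = pitch²·Σt = 1.47²·536242/6375 = 181.767

t(5,0)=2.137 V=181.767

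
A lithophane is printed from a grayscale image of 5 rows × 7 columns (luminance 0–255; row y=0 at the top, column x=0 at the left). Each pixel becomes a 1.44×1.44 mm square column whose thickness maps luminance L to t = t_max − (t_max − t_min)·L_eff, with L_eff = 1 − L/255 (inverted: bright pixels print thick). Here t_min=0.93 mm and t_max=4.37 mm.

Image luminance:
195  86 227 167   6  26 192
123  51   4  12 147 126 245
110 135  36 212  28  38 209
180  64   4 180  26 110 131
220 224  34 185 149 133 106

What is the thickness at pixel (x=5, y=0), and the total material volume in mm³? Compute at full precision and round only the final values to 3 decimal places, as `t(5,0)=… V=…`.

span = t_max - t_min = 4.37 - 0.93 = 3.440
L(5,0) = 26, L_eff = 1 - 26/255 = 0.898039 (inverted)
t(5,0) = 4.37 - 3.440·0.898039 = 1.281
Σt over all 5·7 pixels = 2247649/25500 ≈ 88.1430980
V = pitch²·Σt = 1.44²·2247649/25500 = 182.774

t(5,0)=1.281 V=182.774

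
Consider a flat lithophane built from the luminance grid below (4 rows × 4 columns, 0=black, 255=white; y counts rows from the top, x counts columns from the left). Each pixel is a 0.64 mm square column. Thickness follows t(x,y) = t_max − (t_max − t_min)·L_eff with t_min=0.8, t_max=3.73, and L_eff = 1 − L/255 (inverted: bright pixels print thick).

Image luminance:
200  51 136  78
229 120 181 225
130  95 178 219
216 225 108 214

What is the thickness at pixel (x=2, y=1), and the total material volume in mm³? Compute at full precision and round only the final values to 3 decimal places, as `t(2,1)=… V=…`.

span = t_max - t_min = 3.73 - 0.8 = 2.930
L(2,1) = 181, L_eff = 1 - 181/255 = 0.290196 (inverted)
t(2,1) = 3.73 - 2.930·0.290196 = 2.880
Σt over all 4·4 pixels = 217933/5100 ≈ 42.7319608
V = pitch²·Σt = 0.64²·217933/5100 = 17.503

t(2,1)=2.880 V=17.503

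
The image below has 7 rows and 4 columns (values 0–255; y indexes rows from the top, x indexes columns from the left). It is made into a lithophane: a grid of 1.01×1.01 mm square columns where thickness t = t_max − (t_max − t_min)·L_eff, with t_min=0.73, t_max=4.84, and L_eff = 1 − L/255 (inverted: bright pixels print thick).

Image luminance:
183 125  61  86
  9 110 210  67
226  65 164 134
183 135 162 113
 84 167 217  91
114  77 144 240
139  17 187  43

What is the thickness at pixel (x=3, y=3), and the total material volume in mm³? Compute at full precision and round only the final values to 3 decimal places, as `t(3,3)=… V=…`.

span = t_max - t_min = 4.84 - 0.73 = 4.110
L(3,3) = 113, L_eff = 1 - 113/255 = 0.556863 (inverted)
t(3,3) = 4.84 - 4.110·0.556863 = 2.551
Σt over all 7·4 pixels = 77.706
V = pitch²·Σt = 1.01²·77.706 = 79.268

t(3,3)=2.551 V=79.268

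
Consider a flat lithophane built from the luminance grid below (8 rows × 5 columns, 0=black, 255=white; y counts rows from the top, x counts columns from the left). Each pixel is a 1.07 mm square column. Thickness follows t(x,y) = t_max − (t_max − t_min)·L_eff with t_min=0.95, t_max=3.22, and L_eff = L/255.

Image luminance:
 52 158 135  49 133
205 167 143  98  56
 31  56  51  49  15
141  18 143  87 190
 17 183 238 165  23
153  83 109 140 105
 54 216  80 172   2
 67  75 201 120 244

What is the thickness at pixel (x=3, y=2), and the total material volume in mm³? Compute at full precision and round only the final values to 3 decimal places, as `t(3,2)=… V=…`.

span = t_max - t_min = 3.22 - 0.95 = 2.270
L(3,2) = 49, L_eff = 49/255 = 0.192157
t(3,2) = 3.22 - 2.270·0.192157 = 2.784
Σt over all 8·5 pixels = 570038/6375 ≈ 89.4177255
V = pitch²·Σt = 1.07²·570038/6375 = 102.374

t(3,2)=2.784 V=102.374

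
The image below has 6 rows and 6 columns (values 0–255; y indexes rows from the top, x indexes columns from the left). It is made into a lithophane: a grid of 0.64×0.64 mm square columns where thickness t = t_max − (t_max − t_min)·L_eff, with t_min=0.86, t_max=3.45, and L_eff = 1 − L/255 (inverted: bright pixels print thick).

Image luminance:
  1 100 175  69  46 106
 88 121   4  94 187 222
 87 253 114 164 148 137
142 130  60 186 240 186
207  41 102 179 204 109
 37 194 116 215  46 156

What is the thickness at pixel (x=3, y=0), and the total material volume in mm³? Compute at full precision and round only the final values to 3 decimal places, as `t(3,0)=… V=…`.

span = t_max - t_min = 3.45 - 0.86 = 2.590
L(3,0) = 69, L_eff = 1 - 69/255 = 0.729412 (inverted)
t(3,0) = 3.45 - 2.590·0.729412 = 1.561
Σt over all 6·6 pixels = 998987/12750 ≈ 78.3519216
V = pitch²·Σt = 0.64²·998987/12750 = 32.093

t(3,0)=1.561 V=32.093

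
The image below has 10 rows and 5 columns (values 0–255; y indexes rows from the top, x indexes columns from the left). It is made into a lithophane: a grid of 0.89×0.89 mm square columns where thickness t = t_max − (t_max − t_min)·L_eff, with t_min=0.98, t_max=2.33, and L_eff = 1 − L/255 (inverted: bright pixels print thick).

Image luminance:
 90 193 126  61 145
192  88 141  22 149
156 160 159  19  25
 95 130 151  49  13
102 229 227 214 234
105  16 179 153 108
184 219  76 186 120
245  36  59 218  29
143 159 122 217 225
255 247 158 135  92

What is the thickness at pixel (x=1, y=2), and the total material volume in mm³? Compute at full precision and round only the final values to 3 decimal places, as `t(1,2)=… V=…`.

t(1,2)=1.827 V=67.563

span = t_max - t_min = 2.33 - 0.98 = 1.350
L(1,2) = 160, L_eff = 1 - 160/255 = 0.372549 (inverted)
t(1,2) = 2.33 - 1.350·0.372549 = 1.827
Σt over all 10·5 pixels = 36251/425 ≈ 85.2964706
V = pitch²·Σt = 0.89²·36251/425 = 67.563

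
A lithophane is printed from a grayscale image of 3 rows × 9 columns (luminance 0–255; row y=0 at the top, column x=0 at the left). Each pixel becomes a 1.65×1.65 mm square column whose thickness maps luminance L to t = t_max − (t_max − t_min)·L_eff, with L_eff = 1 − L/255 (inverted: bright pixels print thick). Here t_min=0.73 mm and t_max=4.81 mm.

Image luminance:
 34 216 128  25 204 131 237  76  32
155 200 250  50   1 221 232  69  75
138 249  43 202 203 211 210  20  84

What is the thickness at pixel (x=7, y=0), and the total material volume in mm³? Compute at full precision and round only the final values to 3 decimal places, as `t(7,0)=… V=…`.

t(7,0)=1.946 V=214.658

span = t_max - t_min = 4.81 - 0.73 = 4.080
L(7,0) = 76, L_eff = 1 - 76/255 = 0.701961 (inverted)
t(7,0) = 4.81 - 4.080·0.701961 = 1.946
Σt over all 3·9 pixels = 78.846
V = pitch²·Σt = 1.65²·78.846 = 214.658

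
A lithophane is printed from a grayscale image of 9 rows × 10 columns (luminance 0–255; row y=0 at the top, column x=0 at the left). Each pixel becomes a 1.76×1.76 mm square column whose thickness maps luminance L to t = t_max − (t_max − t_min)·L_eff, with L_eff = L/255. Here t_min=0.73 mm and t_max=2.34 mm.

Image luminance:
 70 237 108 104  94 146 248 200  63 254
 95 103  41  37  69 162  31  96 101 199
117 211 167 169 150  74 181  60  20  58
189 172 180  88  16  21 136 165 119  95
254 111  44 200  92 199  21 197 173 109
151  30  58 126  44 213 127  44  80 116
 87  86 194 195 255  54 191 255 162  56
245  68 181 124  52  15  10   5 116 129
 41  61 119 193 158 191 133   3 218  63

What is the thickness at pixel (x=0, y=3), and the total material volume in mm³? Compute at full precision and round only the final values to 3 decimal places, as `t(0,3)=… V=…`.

t(0,3)=1.147 V=439.277

span = t_max - t_min = 2.34 - 0.73 = 1.610
L(0,3) = 189, L_eff = 189/255 = 0.741176
t(0,3) = 2.34 - 1.610·0.741176 = 1.147
Σt over all 9·10 pixels = 723241/5100 ≈ 141.8119608
V = pitch²·Σt = 1.76²·723241/5100 = 439.277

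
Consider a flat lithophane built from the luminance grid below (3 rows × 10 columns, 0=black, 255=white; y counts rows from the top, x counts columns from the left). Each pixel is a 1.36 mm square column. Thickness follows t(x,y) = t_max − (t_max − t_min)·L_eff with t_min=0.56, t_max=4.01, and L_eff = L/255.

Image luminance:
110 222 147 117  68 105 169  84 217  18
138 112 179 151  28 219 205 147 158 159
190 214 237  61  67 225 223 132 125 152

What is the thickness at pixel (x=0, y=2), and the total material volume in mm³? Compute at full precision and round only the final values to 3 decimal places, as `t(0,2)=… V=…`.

t(0,2)=1.439 V=112.927

span = t_max - t_min = 4.01 - 0.56 = 3.450
L(0,2) = 190, L_eff = 190/255 = 0.745098
t(0,2) = 4.01 - 3.450·0.745098 = 1.439
Σt over all 3·10 pixels = 103793/1700 ≈ 61.0547059
V = pitch²·Σt = 1.36²·103793/1700 = 112.927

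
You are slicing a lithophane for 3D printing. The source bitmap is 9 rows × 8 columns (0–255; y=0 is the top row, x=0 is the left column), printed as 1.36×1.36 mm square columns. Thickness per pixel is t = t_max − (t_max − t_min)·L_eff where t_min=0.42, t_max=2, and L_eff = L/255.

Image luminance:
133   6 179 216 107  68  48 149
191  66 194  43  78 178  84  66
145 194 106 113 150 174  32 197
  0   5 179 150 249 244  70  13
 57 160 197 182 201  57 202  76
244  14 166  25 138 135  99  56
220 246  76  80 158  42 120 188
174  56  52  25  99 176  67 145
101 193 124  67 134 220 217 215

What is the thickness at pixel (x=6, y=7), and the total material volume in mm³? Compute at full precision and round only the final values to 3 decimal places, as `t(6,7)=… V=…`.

span = t_max - t_min = 2 - 0.42 = 1.580
L(6,7) = 67, L_eff = 67/255 = 0.262745
t(6,7) = 2 - 1.580·0.262745 = 1.585
Σt over all 9·8 pixels = 1122551/12750 ≈ 88.0432157
V = pitch²·Σt = 1.36²·1122551/12750 = 162.845

t(6,7)=1.585 V=162.845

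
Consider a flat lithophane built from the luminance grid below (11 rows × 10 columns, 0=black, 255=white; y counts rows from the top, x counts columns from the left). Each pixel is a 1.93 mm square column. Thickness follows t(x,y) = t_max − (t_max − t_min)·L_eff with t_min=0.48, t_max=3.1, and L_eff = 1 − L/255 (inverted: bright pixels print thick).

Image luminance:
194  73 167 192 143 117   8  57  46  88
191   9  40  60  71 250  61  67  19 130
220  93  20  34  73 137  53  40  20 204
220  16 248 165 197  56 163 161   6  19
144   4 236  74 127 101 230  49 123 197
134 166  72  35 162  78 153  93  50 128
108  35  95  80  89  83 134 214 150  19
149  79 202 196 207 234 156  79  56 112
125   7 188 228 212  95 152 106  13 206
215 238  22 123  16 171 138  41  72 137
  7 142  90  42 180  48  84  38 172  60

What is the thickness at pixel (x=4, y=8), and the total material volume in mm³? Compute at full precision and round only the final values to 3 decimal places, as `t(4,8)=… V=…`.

span = t_max - t_min = 3.1 - 0.48 = 2.620
L(4,8) = 212, L_eff = 1 - 212/255 = 0.168627 (inverted)
t(4,8) = 3.1 - 2.620·0.168627 = 2.658
Σt over all 11·10 pixels = 2288299/12750 ≈ 179.4744314
V = pitch²·Σt = 1.93²·2288299/12750 = 668.524

t(4,8)=2.658 V=668.524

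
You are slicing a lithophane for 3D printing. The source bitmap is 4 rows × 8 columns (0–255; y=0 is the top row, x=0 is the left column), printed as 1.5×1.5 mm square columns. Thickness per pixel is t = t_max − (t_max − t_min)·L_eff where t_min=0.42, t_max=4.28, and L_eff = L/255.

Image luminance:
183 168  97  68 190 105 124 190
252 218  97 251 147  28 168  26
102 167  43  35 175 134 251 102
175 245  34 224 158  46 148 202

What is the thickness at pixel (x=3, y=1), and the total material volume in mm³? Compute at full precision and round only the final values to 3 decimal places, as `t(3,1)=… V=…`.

t(3,1)=0.481 V=153.090

span = t_max - t_min = 4.28 - 0.42 = 3.860
L(3,1) = 251, L_eff = 251/255 = 0.984314
t(3,1) = 4.28 - 3.860·0.984314 = 0.481
Σt over all 4·8 pixels = 867511/12750 ≈ 68.0400784
V = pitch²·Σt = 1.5²·867511/12750 = 153.090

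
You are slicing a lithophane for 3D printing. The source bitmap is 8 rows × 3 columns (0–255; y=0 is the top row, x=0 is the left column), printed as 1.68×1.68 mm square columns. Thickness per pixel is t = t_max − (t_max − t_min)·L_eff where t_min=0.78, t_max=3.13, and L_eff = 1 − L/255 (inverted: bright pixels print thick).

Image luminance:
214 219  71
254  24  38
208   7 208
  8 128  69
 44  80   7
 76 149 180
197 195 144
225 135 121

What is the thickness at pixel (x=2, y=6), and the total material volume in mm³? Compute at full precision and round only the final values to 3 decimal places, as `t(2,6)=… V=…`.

span = t_max - t_min = 3.13 - 0.78 = 2.350
L(2,6) = 144, L_eff = 1 - 144/255 = 0.435294 (inverted)
t(2,6) = 3.13 - 2.350·0.435294 = 2.107
Σt over all 8·3 pixels = 236519/5100 ≈ 46.3762745
V = pitch²·Σt = 1.68²·236519/5100 = 130.892

t(2,6)=2.107 V=130.892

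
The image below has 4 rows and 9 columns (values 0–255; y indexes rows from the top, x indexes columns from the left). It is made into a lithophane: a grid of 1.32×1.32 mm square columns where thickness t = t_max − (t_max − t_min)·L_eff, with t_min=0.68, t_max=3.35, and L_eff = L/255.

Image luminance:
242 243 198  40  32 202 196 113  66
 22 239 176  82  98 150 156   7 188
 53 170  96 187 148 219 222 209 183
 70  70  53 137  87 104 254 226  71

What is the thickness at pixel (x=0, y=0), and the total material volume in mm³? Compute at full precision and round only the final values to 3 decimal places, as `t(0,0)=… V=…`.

span = t_max - t_min = 3.35 - 0.68 = 2.670
L(0,0) = 242, L_eff = 242/255 = 0.949020
t(0,0) = 3.35 - 2.670·0.949020 = 0.816
Σt over all 4·9 pixels = 579299/8500 ≈ 68.1528235
V = pitch²·Σt = 1.32²·579299/8500 = 118.749

t(0,0)=0.816 V=118.749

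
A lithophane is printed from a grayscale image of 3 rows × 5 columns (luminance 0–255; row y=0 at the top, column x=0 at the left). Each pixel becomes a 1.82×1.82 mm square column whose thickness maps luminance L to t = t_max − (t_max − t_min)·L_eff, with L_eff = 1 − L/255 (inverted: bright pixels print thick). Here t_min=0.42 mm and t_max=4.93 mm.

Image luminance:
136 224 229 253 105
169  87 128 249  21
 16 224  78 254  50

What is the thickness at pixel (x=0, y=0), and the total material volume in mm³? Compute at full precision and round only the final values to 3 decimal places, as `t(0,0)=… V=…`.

span = t_max - t_min = 4.93 - 0.42 = 4.510
L(0,0) = 136, L_eff = 1 - 136/255 = 0.466667 (inverted)
t(0,0) = 4.93 - 4.510·0.466667 = 2.825
Σt over all 3·5 pixels = 387741/8500 ≈ 45.6165882
V = pitch²·Σt = 1.82²·387741/8500 = 151.100

t(0,0)=2.825 V=151.100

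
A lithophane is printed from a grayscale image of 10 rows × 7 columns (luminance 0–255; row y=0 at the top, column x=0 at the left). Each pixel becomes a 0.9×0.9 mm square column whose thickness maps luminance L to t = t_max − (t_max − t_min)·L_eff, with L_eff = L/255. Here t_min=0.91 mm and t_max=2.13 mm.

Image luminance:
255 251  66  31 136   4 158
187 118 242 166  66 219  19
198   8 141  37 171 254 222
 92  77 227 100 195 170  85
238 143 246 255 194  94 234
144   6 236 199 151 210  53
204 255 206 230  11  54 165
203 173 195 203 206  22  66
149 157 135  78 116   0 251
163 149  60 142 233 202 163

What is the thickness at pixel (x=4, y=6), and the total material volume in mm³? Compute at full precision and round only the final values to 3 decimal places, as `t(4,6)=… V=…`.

t(4,6)=2.077 V=80.123

span = t_max - t_min = 2.13 - 0.91 = 1.220
L(4,6) = 11, L_eff = 11/255 = 0.043137
t(4,6) = 2.13 - 1.220·0.043137 = 2.077
Σt over all 10·7 pixels = 37094/375 ≈ 98.9173333
V = pitch²·Σt = 0.9²·37094/375 = 80.123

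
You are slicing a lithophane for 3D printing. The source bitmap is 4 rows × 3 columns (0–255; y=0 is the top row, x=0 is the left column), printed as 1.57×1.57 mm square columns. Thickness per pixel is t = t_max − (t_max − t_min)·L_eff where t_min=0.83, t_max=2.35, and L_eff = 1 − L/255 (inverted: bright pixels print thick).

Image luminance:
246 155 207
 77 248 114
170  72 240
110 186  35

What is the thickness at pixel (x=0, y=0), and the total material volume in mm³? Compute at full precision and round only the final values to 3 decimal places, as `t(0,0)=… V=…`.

t(0,0)=2.296 V=51.879

span = t_max - t_min = 2.35 - 0.83 = 1.520
L(0,0) = 246, L_eff = 1 - 246/255 = 0.035294 (inverted)
t(0,0) = 2.35 - 1.520·0.035294 = 2.296
Σt over all 4·3 pixels = 1789/85 ≈ 21.0470588
V = pitch²·Σt = 1.57²·1789/85 = 51.879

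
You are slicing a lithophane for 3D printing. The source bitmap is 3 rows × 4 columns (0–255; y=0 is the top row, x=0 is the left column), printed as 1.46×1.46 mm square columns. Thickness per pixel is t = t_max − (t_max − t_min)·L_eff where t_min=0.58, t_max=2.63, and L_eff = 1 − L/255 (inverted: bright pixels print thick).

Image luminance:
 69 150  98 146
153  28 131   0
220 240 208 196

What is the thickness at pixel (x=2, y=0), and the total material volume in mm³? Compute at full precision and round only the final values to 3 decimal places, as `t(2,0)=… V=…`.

t(2,0)=1.368 V=42.922

span = t_max - t_min = 2.63 - 0.58 = 2.050
L(2,0) = 98, L_eff = 1 - 98/255 = 0.615686 (inverted)
t(2,0) = 2.63 - 2.050·0.615686 = 1.368
Σt over all 3·4 pixels = 20539/1020 ≈ 20.1362745
V = pitch²·Σt = 1.46²·20539/1020 = 42.922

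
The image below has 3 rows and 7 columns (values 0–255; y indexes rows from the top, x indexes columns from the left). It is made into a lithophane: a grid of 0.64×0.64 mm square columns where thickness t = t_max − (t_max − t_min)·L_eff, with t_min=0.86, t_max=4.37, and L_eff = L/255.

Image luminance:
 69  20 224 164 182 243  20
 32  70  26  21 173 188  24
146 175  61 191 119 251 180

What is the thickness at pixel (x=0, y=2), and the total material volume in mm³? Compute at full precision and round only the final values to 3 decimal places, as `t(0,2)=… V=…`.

t(0,2)=2.360 V=23.049

span = t_max - t_min = 4.37 - 0.86 = 3.510
L(0,2) = 146, L_eff = 146/255 = 0.572549
t(0,2) = 4.37 - 3.510·0.572549 = 2.360
Σt over all 3·7 pixels = 239151/4250 ≈ 56.2708235
V = pitch²·Σt = 0.64²·239151/4250 = 23.049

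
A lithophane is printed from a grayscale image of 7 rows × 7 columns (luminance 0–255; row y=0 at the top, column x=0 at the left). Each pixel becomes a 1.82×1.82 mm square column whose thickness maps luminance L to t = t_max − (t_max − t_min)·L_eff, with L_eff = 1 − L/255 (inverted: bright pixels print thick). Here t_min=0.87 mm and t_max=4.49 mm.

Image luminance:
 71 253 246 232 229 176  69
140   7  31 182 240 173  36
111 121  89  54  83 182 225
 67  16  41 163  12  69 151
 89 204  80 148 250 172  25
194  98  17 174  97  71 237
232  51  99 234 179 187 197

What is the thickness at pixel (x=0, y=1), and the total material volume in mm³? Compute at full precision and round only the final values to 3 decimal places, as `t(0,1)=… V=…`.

span = t_max - t_min = 4.49 - 0.87 = 3.620
L(0,1) = 140, L_eff = 1 - 140/255 = 0.450980 (inverted)
t(0,1) = 4.49 - 3.620·0.450980 = 2.857
Σt over all 7·7 pixels = 1147171/8500 ≈ 134.9612941
V = pitch²·Σt = 1.82²·1147171/8500 = 447.046

t(0,1)=2.857 V=447.046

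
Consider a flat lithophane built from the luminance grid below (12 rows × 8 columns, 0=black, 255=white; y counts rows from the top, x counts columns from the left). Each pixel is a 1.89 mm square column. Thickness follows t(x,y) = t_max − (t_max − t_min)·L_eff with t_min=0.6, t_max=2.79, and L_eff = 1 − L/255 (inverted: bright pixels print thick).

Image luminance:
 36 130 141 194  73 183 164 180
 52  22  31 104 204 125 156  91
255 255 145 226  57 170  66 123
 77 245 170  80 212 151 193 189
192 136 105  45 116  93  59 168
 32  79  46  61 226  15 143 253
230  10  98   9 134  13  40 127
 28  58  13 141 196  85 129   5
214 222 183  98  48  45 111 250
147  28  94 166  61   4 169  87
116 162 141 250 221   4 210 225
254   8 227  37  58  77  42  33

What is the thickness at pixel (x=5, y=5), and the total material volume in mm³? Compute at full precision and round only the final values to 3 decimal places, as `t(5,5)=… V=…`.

span = t_max - t_min = 2.79 - 0.6 = 2.190
L(5,5) = 15, L_eff = 1 - 15/255 = 0.941176 (inverted)
t(5,5) = 2.79 - 2.190·0.941176 = 0.729
Σt over all 12·8 pixels = 157.026
V = pitch²·Σt = 1.89²·157.026 = 560.913

t(5,5)=0.729 V=560.913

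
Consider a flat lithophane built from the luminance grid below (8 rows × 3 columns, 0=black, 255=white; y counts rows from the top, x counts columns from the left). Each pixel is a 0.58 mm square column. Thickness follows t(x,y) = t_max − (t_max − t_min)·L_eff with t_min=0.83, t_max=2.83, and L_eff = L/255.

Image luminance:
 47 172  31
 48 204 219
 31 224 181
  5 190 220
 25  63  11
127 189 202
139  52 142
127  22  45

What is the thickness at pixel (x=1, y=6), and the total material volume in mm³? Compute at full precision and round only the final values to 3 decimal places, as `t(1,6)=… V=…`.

t(1,6)=2.422 V=15.682

span = t_max - t_min = 2.83 - 0.83 = 2.000
L(1,6) = 52, L_eff = 52/255 = 0.203922
t(1,6) = 2.83 - 2.000·0.203922 = 2.422
Σt over all 8·3 pixels = 59438/1275 ≈ 46.6180392
V = pitch²·Σt = 0.58²·59438/1275 = 15.682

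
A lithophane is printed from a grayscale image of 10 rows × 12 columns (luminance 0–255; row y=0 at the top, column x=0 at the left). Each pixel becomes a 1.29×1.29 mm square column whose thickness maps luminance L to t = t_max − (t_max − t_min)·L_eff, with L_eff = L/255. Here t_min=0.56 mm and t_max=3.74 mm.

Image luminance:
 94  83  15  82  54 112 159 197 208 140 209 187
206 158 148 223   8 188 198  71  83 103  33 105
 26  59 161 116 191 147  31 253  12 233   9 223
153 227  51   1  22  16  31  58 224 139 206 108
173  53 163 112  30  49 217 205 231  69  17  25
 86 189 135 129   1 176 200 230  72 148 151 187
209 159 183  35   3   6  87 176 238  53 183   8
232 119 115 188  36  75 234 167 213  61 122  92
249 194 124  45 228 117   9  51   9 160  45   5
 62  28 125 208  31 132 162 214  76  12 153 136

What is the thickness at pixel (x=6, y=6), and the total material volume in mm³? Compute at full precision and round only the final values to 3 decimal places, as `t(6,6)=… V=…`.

span = t_max - t_min = 3.74 - 0.56 = 3.180
L(6,6) = 87, L_eff = 87/255 = 0.341176
t(6,6) = 3.74 - 3.180·0.341176 = 2.655
Σt over all 10·12 pixels = 572683/2125 ≈ 269.4978824
V = pitch²·Σt = 1.29²·572683/2125 = 448.471

t(6,6)=2.655 V=448.471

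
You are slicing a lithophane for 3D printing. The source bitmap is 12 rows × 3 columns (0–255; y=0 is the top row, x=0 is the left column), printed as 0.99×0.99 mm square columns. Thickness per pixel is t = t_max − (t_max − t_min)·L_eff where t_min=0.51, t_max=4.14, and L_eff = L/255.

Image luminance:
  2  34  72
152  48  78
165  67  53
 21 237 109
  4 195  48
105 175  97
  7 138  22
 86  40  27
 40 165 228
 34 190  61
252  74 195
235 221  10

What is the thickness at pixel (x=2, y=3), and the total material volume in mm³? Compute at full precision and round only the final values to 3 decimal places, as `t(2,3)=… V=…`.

span = t_max - t_min = 4.14 - 0.51 = 3.630
L(2,3) = 109, L_eff = 109/255 = 0.427451
t(2,3) = 4.14 - 3.630·0.427451 = 2.588
Σt over all 12·3 pixels = 820713/8500 ≈ 96.5544706
V = pitch²·Σt = 0.99²·820713/8500 = 94.633

t(2,3)=2.588 V=94.633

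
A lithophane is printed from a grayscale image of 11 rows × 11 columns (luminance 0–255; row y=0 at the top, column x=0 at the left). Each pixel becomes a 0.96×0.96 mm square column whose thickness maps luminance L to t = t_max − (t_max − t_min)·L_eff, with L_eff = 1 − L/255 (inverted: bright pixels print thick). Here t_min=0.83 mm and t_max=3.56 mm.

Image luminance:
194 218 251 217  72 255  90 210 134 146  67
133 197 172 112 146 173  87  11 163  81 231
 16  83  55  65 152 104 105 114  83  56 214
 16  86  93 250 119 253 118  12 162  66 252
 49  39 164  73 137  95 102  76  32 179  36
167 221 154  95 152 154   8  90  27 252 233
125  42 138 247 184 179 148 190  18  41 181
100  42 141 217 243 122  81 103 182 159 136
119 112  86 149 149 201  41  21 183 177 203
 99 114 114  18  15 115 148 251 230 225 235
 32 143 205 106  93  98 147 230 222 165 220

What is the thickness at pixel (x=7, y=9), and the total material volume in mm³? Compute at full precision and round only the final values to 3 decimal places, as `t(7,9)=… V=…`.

span = t_max - t_min = 3.56 - 0.83 = 2.730
L(7,9) = 251, L_eff = 1 - 251/255 = 0.015686 (inverted)
t(7,9) = 3.56 - 2.730·0.015686 = 3.517
Σt over all 11·11 pixels = 2314569/8500 ≈ 272.3022353
V = pitch²·Σt = 0.96²·2314569/8500 = 250.954

t(7,9)=3.517 V=250.954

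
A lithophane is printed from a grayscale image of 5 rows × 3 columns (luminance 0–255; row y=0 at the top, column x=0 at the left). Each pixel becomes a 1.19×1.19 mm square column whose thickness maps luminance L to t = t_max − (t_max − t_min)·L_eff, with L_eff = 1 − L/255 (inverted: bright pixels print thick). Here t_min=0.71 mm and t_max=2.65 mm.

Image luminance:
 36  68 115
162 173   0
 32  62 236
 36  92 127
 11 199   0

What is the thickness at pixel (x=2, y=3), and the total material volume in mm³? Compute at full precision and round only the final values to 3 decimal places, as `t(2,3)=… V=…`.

span = t_max - t_min = 2.65 - 0.71 = 1.940
L(2,3) = 127, L_eff = 1 - 127/255 = 0.501961 (inverted)
t(2,3) = 2.65 - 1.940·0.501961 = 1.676
Σt over all 5·3 pixels = 533281/25500 ≈ 20.9129804
V = pitch²·Σt = 1.19²·533281/25500 = 29.615

t(2,3)=1.676 V=29.615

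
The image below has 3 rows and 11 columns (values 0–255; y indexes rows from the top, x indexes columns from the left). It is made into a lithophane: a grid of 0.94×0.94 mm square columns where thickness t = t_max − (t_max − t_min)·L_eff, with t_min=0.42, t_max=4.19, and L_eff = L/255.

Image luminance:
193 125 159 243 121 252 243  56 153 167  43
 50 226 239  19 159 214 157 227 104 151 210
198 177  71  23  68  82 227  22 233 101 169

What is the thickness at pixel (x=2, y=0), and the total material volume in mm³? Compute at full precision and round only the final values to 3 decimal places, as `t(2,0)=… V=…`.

t(2,0)=1.839 V=58.400

span = t_max - t_min = 4.19 - 0.42 = 3.770
L(2,0) = 159, L_eff = 159/255 = 0.623529
t(2,0) = 4.19 - 3.770·0.623529 = 1.839
Σt over all 3·11 pixels = 1685371/25500 ≈ 66.0929804
V = pitch²·Σt = 0.94²·1685371/25500 = 58.400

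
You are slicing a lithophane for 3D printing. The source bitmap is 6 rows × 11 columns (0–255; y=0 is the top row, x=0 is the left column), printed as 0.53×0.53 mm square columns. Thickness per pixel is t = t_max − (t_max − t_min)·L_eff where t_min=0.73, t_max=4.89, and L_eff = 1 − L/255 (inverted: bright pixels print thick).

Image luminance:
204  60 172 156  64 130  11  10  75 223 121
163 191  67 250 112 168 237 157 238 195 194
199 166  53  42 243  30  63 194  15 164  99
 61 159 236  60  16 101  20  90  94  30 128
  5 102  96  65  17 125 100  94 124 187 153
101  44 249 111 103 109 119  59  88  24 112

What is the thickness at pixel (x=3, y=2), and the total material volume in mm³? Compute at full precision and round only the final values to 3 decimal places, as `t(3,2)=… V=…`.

t(3,2)=1.415 V=48.581

span = t_max - t_min = 4.89 - 0.73 = 4.160
L(3,2) = 42, L_eff = 1 - 42/255 = 0.835294 (inverted)
t(3,2) = 4.89 - 4.160·0.835294 = 1.415
Σt over all 6·11 pixels = 2205079/12750 ≈ 172.9473725
V = pitch²·Σt = 0.53²·2205079/12750 = 48.581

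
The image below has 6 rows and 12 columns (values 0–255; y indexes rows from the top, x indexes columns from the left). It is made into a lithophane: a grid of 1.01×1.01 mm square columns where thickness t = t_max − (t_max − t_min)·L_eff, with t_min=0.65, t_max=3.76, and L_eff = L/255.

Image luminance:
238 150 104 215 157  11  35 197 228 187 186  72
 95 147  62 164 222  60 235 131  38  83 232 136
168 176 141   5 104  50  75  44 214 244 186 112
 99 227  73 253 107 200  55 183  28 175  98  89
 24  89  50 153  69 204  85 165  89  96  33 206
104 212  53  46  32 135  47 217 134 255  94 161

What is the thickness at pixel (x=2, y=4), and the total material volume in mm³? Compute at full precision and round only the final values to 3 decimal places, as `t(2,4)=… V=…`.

t(2,4)=3.150 V=161.155

span = t_max - t_min = 3.76 - 0.65 = 3.110
L(2,4) = 50, L_eff = 50/255 = 0.196078
t(2,4) = 3.76 - 3.110·0.196078 = 3.150
Σt over all 6·12 pixels = 1007119/6375 ≈ 157.9794510
V = pitch²·Σt = 1.01²·1007119/6375 = 161.155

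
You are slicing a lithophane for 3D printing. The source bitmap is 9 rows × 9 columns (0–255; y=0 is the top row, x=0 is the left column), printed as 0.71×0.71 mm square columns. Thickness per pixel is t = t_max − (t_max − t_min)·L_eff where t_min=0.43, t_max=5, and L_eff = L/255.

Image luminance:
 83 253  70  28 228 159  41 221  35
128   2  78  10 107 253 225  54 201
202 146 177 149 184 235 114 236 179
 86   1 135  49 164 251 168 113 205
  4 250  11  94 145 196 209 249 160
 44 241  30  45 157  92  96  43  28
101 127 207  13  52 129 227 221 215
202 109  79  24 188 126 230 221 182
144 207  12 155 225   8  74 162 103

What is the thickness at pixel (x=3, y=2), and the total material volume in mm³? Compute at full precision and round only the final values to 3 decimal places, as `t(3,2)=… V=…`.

span = t_max - t_min = 5 - 0.43 = 4.570
L(3,2) = 149, L_eff = 149/255 = 0.584314
t(3,2) = 5 - 4.570·0.584314 = 2.330
Σt over all 9·9 pixels = 5388701/25500 ≈ 211.3216078
V = pitch²·Σt = 0.71²·5388701/25500 = 106.527

t(3,2)=2.330 V=106.527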